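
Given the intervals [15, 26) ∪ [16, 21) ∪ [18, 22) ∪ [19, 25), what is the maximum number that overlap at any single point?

At 19, 4 of the intervals are simultaneously active.
No point has more.

4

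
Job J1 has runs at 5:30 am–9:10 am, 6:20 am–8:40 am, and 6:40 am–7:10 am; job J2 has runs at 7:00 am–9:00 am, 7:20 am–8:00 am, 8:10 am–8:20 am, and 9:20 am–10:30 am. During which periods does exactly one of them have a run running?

5:30 am-7:00 am, 9:00 am-9:10 am, 9:20 am-10:30 am

A, merged: 5:30 am-9:10 am.
B, merged: 7:00 am-9:00 am, 9:20 am-10:30 am.
A but not B: 5:30 am-7:00 am, 9:00 am-9:10 am.
B but not A: 9:20 am-10:30 am.
Combining gives A △ B.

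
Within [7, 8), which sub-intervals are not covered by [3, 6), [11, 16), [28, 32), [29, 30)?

[7, 8)

After merging, the occupied span is [3, 6), [11, 16), [28, 32).
Complement within [7, 8): [7, 8).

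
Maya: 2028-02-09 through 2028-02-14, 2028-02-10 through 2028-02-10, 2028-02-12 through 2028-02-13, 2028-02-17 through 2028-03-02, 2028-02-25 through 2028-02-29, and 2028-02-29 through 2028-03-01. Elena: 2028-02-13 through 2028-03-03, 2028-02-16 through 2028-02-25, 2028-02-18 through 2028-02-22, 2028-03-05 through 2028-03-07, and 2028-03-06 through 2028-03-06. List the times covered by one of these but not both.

2028-02-09 through 2028-02-12, 2028-02-15 through 2028-02-16, 2028-03-03 through 2028-03-03, 2028-03-05 through 2028-03-07

A, merged: 2028-02-09 through 2028-02-14, 2028-02-17 through 2028-03-02.
B, merged: 2028-02-13 through 2028-03-03, 2028-03-05 through 2028-03-07.
Only in the first: 2028-02-09 through 2028-02-12.
Only in the second: 2028-02-15 through 2028-02-16, 2028-03-03 through 2028-03-03, 2028-03-05 through 2028-03-07.
Together these are the periods covered by exactly one.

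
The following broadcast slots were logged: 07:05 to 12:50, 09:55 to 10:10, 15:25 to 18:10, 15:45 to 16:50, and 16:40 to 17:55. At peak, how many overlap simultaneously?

3

Walk the sorted start/end points keeping a running depth.
The depth first hits 3 at 16:40.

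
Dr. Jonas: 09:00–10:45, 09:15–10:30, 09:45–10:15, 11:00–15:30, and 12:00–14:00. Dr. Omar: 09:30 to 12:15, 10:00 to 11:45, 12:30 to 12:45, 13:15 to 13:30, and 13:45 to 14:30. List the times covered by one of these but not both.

First set merges to 09:00–10:45, 11:00–15:30.
Second set merges to 09:30–12:15, 12:30–12:45, 13:15–13:30, 13:45–14:30.
Only in the first: 09:00–09:30, 12:15–12:30, 12:45–13:15, 13:30–13:45, 14:30–15:30.
Only in the second: 10:45–11:00.
Together these are the periods covered by exactly one.

09:00–09:30, 10:45–11:00, 12:15–12:30, 12:45–13:15, 13:30–13:45, 14:30–15:30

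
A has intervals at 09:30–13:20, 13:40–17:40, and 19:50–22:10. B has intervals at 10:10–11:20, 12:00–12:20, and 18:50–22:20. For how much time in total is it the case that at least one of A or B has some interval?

11 h 20 min

A ∪ B = 09:30–13:20, 13:40–17:40, 18:50–22:20.
Total: 3 h 50 min + 4 h + 3 h 30 min = 11 h 20 min.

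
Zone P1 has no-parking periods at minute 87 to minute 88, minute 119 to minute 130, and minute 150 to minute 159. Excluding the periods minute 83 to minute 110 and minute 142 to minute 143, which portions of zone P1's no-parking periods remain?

minute 119 to minute 130, minute 150 to minute 159

minute 87 to minute 88 lies entirely inside B → drops out.
minute 119 to minute 130 is untouched.
minute 150 to minute 159 is untouched.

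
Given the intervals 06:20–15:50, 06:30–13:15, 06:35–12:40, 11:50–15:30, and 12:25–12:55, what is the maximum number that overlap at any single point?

Sweep endpoints in order; track running count of active intervals.
Peak of 5 reached at 12:25.

5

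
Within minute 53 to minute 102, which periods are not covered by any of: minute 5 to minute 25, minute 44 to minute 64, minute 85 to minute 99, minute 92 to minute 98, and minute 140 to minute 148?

The merged coverage is minute 5 to minute 25, minute 44 to minute 64, minute 85 to minute 99, minute 140 to minute 148.
Complement within minute 53 to minute 102: minute 64 to minute 85, minute 99 to minute 102.

minute 64 to minute 85, minute 99 to minute 102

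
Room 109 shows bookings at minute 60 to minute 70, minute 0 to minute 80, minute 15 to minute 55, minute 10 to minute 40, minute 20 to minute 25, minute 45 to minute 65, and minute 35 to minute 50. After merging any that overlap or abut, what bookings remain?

Sort by start: minute 0 to minute 80, minute 10 to minute 40, minute 15 to minute 55, minute 20 to minute 25, minute 35 to minute 50, minute 45 to minute 65, minute 60 to minute 70.
minute 10 to minute 40 overlaps/touches minute 0 to minute 80 → extend to minute 0 to minute 80.
minute 15 to minute 55 overlaps/touches minute 0 to minute 80 → extend to minute 0 to minute 80.
minute 20 to minute 25 overlaps/touches minute 0 to minute 80 → extend to minute 0 to minute 80.
minute 35 to minute 50 overlaps/touches minute 0 to minute 80 → extend to minute 0 to minute 80.
minute 45 to minute 65 overlaps/touches minute 0 to minute 80 → extend to minute 0 to minute 80.
minute 60 to minute 70 overlaps/touches minute 0 to minute 80 → extend to minute 0 to minute 80.

minute 0 to minute 80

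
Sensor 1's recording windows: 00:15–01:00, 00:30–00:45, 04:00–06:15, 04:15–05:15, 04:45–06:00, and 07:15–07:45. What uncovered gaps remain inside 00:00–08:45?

00:00–00:15, 01:00–04:00, 06:15–07:15, 07:45–08:45

After merging, the occupied span is 00:15–01:00, 04:00–06:15, 07:15–07:45.
Gaps within 00:00–08:45: 00:00–00:15, 01:00–04:00, 06:15–07:15, 07:45–08:45.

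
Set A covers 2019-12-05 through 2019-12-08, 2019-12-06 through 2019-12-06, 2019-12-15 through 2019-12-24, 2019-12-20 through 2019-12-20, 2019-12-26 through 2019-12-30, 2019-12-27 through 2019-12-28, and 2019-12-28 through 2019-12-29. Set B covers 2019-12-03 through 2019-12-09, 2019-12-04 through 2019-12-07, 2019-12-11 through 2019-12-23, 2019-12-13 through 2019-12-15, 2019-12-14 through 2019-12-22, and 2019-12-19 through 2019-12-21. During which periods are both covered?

2019-12-05 through 2019-12-08, 2019-12-15 through 2019-12-23

Merge the first list: 2019-12-05 through 2019-12-08, 2019-12-15 through 2019-12-24, 2019-12-26 through 2019-12-30.
Merge the second list: 2019-12-03 through 2019-12-09, 2019-12-11 through 2019-12-23.
2019-12-05 through 2019-12-08 meets the second set on 2019-12-05 through 2019-12-08.
2019-12-15 through 2019-12-24 meets the second set on 2019-12-15 through 2019-12-23.
2019-12-26 through 2019-12-30: no overlap with the second set.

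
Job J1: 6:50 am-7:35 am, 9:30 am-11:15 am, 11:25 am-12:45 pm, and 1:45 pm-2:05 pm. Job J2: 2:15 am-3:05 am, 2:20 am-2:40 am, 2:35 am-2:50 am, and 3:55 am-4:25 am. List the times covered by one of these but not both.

B, merged: 2:15 am–3:05 am, 3:55 am–4:25 am.
A but not B: 6:50 am–7:35 am, 9:30 am–11:15 am, 11:25 am–12:45 pm, 1:45 pm–2:05 pm.
B but not A: 2:15 am–3:05 am, 3:55 am–4:25 am.
Combining gives A △ B.

2:15 am–3:05 am, 3:55 am–4:25 am, 6:50 am–7:35 am, 9:30 am–11:15 am, 11:25 am–12:45 pm, 1:45 pm–2:05 pm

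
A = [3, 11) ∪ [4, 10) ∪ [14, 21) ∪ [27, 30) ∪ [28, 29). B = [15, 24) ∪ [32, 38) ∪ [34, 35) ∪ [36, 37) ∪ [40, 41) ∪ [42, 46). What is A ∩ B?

A, merged: [3, 11), [14, 21), [27, 30).
B, merged: [15, 24), [32, 38), [40, 41), [42, 46).
[3, 11): no overlap with the second set.
[14, 21) meets the second set on [15, 21).
[27, 30): no overlap with the second set.

[15, 21)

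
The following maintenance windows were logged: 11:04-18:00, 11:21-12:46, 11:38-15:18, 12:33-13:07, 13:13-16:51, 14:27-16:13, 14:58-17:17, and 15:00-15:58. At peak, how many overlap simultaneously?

6

Walk the sorted start/end points keeping a running depth.
The depth first hits 6 at 15:00.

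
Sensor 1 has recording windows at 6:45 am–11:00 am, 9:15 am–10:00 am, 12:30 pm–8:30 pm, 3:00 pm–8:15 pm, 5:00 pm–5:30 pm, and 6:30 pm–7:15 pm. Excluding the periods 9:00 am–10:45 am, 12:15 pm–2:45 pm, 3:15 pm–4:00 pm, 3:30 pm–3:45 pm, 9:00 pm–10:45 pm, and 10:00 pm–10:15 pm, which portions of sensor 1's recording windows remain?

First set merges to 6:45 am-11:00 am, 12:30 pm-8:30 pm.
Second set merges to 9:00 am-10:45 am, 12:15 pm-2:45 pm, 3:15 pm-4:00 pm, 9:00 pm-10:45 pm.
6:45 am-11:00 am \ B = 6:45 am-9:00 am, 10:45 am-11:00 am.
12:30 pm-8:30 pm \ B = 2:45 pm-3:15 pm, 4:00 pm-8:30 pm.

6:45 am-9:00 am, 10:45 am-11:00 am, 2:45 pm-3:15 pm, 4:00 pm-8:30 pm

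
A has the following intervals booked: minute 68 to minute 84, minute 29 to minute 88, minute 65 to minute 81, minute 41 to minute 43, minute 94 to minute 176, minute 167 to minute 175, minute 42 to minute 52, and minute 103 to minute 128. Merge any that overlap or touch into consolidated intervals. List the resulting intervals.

Sort by start: minute 29 to minute 88, minute 41 to minute 43, minute 42 to minute 52, minute 65 to minute 81, minute 68 to minute 84, minute 94 to minute 176, minute 103 to minute 128, minute 167 to minute 175.
minute 41 to minute 43 overlaps/touches minute 29 to minute 88 → extend to minute 29 to minute 88.
minute 42 to minute 52 overlaps/touches minute 29 to minute 88 → extend to minute 29 to minute 88.
minute 65 to minute 81 overlaps/touches minute 29 to minute 88 → extend to minute 29 to minute 88.
minute 68 to minute 84 overlaps/touches minute 29 to minute 88 → extend to minute 29 to minute 88.
minute 94 to minute 176 is disjoint → start new block.
minute 103 to minute 128 overlaps/touches minute 94 to minute 176 → extend to minute 94 to minute 176.
minute 167 to minute 175 overlaps/touches minute 94 to minute 176 → extend to minute 94 to minute 176.

minute 29 to minute 88, minute 94 to minute 176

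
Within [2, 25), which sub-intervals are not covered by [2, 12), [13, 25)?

[12, 13)

The merged coverage is [2, 12), [13, 25).
Complement within [2, 25): [12, 13).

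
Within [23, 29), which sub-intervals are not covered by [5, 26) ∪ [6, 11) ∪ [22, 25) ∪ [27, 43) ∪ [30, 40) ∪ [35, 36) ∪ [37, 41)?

After merging, the occupied span is [5, 26), [27, 43).
Uncovered inside [23, 29): [26, 27).

[26, 27)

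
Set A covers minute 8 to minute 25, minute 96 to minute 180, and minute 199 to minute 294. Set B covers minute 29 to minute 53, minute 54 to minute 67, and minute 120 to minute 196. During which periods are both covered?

minute 8 to minute 25 falls entirely outside B.
minute 96 to minute 180 overlaps B on minute 120 to minute 180.
minute 199 to minute 294 falls entirely outside B.

minute 120 to minute 180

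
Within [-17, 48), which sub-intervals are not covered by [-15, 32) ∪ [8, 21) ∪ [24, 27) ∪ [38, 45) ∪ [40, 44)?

Covered (merged): [-15, 32), [38, 45).
Complement within [-17, 48): [-17, -15), [32, 38), [45, 48).

[-17, -15) ∪ [32, 38) ∪ [45, 48)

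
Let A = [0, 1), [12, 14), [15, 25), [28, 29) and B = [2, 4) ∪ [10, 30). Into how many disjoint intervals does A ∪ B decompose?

3

A ∪ B = [0, 1), [2, 4), [10, 30).
That is 3 disjoint pieces.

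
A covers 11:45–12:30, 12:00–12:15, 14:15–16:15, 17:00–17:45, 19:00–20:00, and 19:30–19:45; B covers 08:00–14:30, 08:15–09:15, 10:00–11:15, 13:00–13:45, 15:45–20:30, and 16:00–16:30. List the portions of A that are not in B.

14:30–15:45

A, merged: 11:45–12:30, 14:15–16:15, 17:00–17:45, 19:00–20:00.
B, merged: 08:00–14:30, 15:45–20:30.
11:45–12:30: fully covered by B → removed.
14:15–16:15 minus B → 14:30–15:45.
17:00–17:45: fully covered by B → removed.
19:00–20:00: fully covered by B → removed.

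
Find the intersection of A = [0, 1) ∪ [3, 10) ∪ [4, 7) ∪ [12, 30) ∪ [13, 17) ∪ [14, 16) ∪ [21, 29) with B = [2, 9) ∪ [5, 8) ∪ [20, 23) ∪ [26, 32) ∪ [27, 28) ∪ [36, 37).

First set merges to [0, 1), [3, 10), [12, 30).
Second set merges to [2, 9), [20, 23), [26, 32), [36, 37).
[0, 1) meets no B interval.
[3, 10) ∩ B → [3, 9).
[12, 30) ∩ B → [20, 23), [26, 30).

[3, 9) ∪ [20, 23) ∪ [26, 30)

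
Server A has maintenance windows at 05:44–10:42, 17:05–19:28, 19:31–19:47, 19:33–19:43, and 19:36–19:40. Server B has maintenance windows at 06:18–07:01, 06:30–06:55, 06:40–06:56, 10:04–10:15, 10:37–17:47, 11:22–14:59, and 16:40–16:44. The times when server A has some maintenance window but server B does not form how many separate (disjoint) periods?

A, merged: 05:44–10:42, 17:05–19:28, 19:31–19:47.
B, merged: 06:18–07:01, 10:04–10:15, 10:37–17:47.
A \ B = 05:44–06:18, 07:01–10:04, 10:15–10:37, 17:47–19:28, 19:31–19:47.
That is 5 disjoint pieces.

5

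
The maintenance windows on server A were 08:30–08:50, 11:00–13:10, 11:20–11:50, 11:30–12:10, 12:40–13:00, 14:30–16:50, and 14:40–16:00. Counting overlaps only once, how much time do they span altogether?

Merged: 08:30-08:50, 11:00-13:10, 14:30-16:50.
Lengths: 20 min + 2 h 10 min + 2 h 20 min = 4 h 50 min.

4 h 50 min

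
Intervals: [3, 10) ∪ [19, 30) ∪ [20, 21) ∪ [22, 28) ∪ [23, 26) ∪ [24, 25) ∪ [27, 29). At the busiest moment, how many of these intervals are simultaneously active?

4

Walk the sorted start/end points keeping a running depth.
The depth first hits 4 at 24.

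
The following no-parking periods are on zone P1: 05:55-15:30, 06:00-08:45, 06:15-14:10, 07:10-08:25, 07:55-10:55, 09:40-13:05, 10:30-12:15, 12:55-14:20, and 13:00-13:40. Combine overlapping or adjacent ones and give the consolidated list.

06:00–08:45 overlaps/touches 05:55–15:30 → extend to 05:55–15:30.
06:15–14:10 overlaps/touches 05:55–15:30 → extend to 05:55–15:30.
07:10–08:25 overlaps/touches 05:55–15:30 → extend to 05:55–15:30.
07:55–10:55 overlaps/touches 05:55–15:30 → extend to 05:55–15:30.
09:40–13:05 overlaps/touches 05:55–15:30 → extend to 05:55–15:30.
10:30–12:15 overlaps/touches 05:55–15:30 → extend to 05:55–15:30.
12:55–14:20 overlaps/touches 05:55–15:30 → extend to 05:55–15:30.
13:00–13:40 overlaps/touches 05:55–15:30 → extend to 05:55–15:30.

05:55–15:30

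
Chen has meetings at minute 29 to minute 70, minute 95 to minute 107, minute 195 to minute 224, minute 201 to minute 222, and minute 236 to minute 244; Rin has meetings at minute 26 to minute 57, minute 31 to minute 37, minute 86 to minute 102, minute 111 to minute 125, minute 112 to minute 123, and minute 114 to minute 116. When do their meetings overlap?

First set merges to minute 29 to minute 70, minute 95 to minute 107, minute 195 to minute 224, minute 236 to minute 244.
Second set merges to minute 26 to minute 57, minute 86 to minute 102, minute 111 to minute 125.
minute 29 to minute 70 meets the second set on minute 29 to minute 57.
minute 95 to minute 107 meets the second set on minute 95 to minute 102.
minute 195 to minute 224: no overlap with the second set.
minute 236 to minute 244: no overlap with the second set.

minute 29 to minute 57, minute 95 to minute 102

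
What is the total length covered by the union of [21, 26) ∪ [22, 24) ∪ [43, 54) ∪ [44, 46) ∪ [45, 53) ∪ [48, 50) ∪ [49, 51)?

Merged: [21, 26), [43, 54).
Lengths: 5 + 11 = 16.

16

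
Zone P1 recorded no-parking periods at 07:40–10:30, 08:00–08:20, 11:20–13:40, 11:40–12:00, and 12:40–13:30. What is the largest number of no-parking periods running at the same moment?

Sweep endpoints in order; track running count of active intervals.
Peak of 2 reached at 08:00.

2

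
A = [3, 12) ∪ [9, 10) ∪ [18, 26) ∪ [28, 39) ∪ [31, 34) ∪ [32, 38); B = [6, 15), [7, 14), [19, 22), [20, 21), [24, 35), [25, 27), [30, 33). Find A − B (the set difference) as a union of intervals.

First set merges to [3, 12), [18, 26), [28, 39).
Second set merges to [6, 15), [19, 22), [24, 35).
[3, 12) \ B = [3, 6).
[18, 26) \ B = [18, 19), [22, 24).
[28, 39) \ B = [35, 39).

[3, 6) ∪ [18, 19) ∪ [22, 24) ∪ [35, 39)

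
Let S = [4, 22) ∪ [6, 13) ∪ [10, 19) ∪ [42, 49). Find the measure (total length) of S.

Merged: [4, 22), [42, 49).
Lengths: 18 + 7 = 25.

25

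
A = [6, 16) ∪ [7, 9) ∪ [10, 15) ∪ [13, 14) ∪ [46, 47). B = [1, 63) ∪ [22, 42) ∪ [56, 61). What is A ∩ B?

Merge the first list: [6, 16), [46, 47).
Merge the second list: [1, 63).
[6, 16) meets the second set on [6, 16).
[46, 47) meets the second set on [46, 47).

[6, 16) ∪ [46, 47)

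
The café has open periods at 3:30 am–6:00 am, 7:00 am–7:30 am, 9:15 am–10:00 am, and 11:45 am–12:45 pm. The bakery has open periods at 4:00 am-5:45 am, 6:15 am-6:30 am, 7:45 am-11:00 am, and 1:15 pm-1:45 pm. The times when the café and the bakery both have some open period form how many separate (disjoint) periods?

A ∩ B = 4:00 am-5:45 am, 9:15 am-10:00 am.
That is 2 disjoint pieces.

2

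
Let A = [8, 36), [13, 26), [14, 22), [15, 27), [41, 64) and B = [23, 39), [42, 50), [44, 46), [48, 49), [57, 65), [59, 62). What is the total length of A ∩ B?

28

A, merged: [8, 36), [41, 64).
B, merged: [23, 39), [42, 50), [57, 65).
A ∩ B = [23, 36), [42, 50), [57, 64).
Total: 13 + 8 + 7 = 28.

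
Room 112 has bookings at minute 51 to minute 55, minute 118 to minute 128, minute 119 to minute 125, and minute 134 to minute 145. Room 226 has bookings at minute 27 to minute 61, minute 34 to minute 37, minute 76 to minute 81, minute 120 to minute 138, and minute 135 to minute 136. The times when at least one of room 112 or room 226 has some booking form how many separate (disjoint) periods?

3

Merge the first list: minute 51 to minute 55, minute 118 to minute 128, minute 134 to minute 145.
Merge the second list: minute 27 to minute 61, minute 76 to minute 81, minute 120 to minute 138.
A ∪ B = minute 27 to minute 61, minute 76 to minute 81, minute 118 to minute 145.
That is 3 disjoint pieces.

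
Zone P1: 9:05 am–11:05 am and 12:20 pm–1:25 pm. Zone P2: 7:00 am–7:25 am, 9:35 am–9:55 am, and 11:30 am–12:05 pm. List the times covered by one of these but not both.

A but not B: 9:05 am-9:35 am, 9:55 am-11:05 am, 12:20 pm-1:25 pm.
B but not A: 7:00 am-7:25 am, 11:30 am-12:05 pm.
Combining gives A △ B.

7:00 am-7:25 am, 9:05 am-9:35 am, 9:55 am-11:05 am, 11:30 am-12:05 pm, 12:20 pm-1:25 pm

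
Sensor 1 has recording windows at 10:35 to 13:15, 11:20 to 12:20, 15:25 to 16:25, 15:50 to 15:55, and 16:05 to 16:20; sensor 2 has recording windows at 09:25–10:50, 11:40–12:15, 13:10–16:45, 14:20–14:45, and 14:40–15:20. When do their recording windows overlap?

10:35-10:50, 11:40-12:15, 13:10-13:15, 15:25-16:25

Merge the first list: 10:35-13:15, 15:25-16:25.
Merge the second list: 09:25-10:50, 11:40-12:15, 13:10-16:45.
10:35-13:15 overlaps B on 10:35-10:50, 11:40-12:15, 13:10-13:15.
15:25-16:25 overlaps B on 15:25-16:25.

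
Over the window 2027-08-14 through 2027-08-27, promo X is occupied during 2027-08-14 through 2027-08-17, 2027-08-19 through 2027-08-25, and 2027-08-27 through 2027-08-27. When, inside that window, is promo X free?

Covered (merged): 2027-08-14 through 2027-08-17, 2027-08-19 through 2027-08-25, 2027-08-27 through 2027-08-27.
Complement within 2027-08-14 through 2027-08-27: 2027-08-18 through 2027-08-18, 2027-08-26 through 2027-08-26.

2027-08-18 through 2027-08-18, 2027-08-26 through 2027-08-26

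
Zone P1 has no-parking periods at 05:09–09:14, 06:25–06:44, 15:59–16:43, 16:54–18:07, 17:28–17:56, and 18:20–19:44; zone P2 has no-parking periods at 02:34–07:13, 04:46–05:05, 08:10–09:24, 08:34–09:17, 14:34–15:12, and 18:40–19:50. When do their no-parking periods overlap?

05:09–07:13, 08:10–09:14, 18:40–19:44

First set merges to 05:09–09:14, 15:59–16:43, 16:54–18:07, 18:20–19:44.
Second set merges to 02:34–07:13, 08:10–09:24, 14:34–15:12, 18:40–19:50.
05:09–09:14 overlaps B on 05:09–07:13, 08:10–09:14.
15:59–16:43 falls entirely outside B.
16:54–18:07 falls entirely outside B.
18:20–19:44 overlaps B on 18:40–19:44.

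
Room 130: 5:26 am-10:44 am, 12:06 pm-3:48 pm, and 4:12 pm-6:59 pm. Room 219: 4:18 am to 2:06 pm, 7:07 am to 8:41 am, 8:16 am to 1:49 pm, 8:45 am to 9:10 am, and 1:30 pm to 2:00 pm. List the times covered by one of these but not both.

Merge the second list: 4:18 am–2:06 pm.
Only in the first: 2:06 pm–3:48 pm, 4:12 pm–6:59 pm.
Only in the second: 4:18 am–5:26 am, 10:44 am–12:06 pm.
Together these are the periods covered by exactly one.

4:18 am–5:26 am, 10:44 am–12:06 pm, 2:06 pm–3:48 pm, 4:12 pm–6:59 pm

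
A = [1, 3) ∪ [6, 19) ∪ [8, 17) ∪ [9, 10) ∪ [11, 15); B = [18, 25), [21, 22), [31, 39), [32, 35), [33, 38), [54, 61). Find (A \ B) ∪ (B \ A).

First set merges to [1, 3), [6, 19).
Second set merges to [18, 25), [31, 39), [54, 61).
Only in the first: [1, 3), [6, 18).
Only in the second: [19, 25), [31, 39), [54, 61).
Together these are the periods covered by exactly one.

[1, 3) ∪ [6, 18) ∪ [19, 25) ∪ [31, 39) ∪ [54, 61)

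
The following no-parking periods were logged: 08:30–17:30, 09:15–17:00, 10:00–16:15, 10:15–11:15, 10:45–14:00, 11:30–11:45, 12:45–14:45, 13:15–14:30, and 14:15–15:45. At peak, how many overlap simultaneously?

6

Sweep endpoints in order; track running count of active intervals.
Peak of 6 reached at 13:15.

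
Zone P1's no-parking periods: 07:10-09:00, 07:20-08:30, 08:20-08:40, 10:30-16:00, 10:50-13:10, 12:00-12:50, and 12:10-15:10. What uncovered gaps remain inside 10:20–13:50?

10:20–10:30

The merged coverage is 07:10–09:00, 10:30–16:00.
Complement within 10:20–13:50: 10:20–10:30.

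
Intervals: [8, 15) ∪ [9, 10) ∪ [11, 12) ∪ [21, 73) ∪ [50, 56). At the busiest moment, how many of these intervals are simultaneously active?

2

At 9, 2 of the intervals are simultaneously active.
No point has more.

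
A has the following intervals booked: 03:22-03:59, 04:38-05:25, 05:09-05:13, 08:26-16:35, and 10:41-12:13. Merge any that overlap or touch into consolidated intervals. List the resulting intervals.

03:22–03:59, 04:38–05:25, 08:26–16:35

04:38–05:25 is disjoint → start new block.
05:09–05:13 overlaps/touches 04:38–05:25 → extend to 04:38–05:25.
08:26–16:35 is disjoint → start new block.
10:41–12:13 overlaps/touches 08:26–16:35 → extend to 08:26–16:35.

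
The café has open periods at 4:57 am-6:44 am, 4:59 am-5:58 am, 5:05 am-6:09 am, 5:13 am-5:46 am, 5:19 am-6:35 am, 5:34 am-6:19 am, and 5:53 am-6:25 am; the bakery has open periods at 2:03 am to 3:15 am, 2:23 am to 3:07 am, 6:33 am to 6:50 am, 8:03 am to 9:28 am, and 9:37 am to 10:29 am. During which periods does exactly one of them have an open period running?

First set merges to 4:57 am-6:44 am.
Second set merges to 2:03 am-3:15 am, 6:33 am-6:50 am, 8:03 am-9:28 am, 9:37 am-10:29 am.
A \ B = 4:57 am-6:33 am.
B \ A = 2:03 am-3:15 am, 6:44 am-6:50 am, 8:03 am-9:28 am, 9:37 am-10:29 am.
Union of the two gives the symmetric difference.

2:03 am-3:15 am, 4:57 am-6:33 am, 6:44 am-6:50 am, 8:03 am-9:28 am, 9:37 am-10:29 am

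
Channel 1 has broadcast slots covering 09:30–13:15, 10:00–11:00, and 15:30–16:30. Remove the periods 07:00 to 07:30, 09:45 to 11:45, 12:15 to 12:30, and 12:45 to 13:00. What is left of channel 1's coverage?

09:30–09:45, 11:45–12:15, 12:30–12:45, 13:00–13:15, 15:30–16:30

First set merges to 09:30–13:15, 15:30–16:30.
09:30–13:15 with B removed leaves 09:30–09:45, 11:45–12:15, 12:30–12:45, 13:00–13:15.
15:30–16:30 is untouched.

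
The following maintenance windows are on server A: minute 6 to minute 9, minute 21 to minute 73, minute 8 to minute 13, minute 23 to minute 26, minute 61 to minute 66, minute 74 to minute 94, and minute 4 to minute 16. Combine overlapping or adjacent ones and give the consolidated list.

Sort by start: minute 4 to minute 16, minute 6 to minute 9, minute 8 to minute 13, minute 21 to minute 73, minute 23 to minute 26, minute 61 to minute 66, minute 74 to minute 94.
minute 6 to minute 9 overlaps/touches minute 4 to minute 16 → extend to minute 4 to minute 16.
minute 8 to minute 13 overlaps/touches minute 4 to minute 16 → extend to minute 4 to minute 16.
minute 21 to minute 73 is disjoint → start new block.
minute 23 to minute 26 overlaps/touches minute 21 to minute 73 → extend to minute 21 to minute 73.
minute 61 to minute 66 overlaps/touches minute 21 to minute 73 → extend to minute 21 to minute 73.
minute 74 to minute 94 is disjoint → start new block.

minute 4 to minute 16, minute 21 to minute 73, minute 74 to minute 94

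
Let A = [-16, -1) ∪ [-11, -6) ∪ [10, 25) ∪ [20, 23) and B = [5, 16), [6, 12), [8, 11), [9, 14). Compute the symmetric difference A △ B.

Merge the first list: [-16, -1), [10, 25).
Merge the second list: [5, 16).
A but not B: [-16, -1), [16, 25).
B but not A: [5, 10).
Combining gives A △ B.

[-16, -1) ∪ [5, 10) ∪ [16, 25)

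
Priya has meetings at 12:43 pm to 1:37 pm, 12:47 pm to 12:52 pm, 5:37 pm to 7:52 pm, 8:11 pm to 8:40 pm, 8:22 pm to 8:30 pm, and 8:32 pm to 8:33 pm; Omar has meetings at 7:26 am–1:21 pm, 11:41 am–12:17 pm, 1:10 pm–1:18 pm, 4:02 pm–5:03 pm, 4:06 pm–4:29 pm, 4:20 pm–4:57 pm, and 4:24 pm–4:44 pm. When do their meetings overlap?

12:43 pm-1:21 pm

First set merges to 12:43 pm-1:37 pm, 5:37 pm-7:52 pm, 8:11 pm-8:40 pm.
Second set merges to 7:26 am-1:21 pm, 4:02 pm-5:03 pm.
12:43 pm-1:37 pm overlaps B on 12:43 pm-1:21 pm.
5:37 pm-7:52 pm falls entirely outside B.
8:11 pm-8:40 pm falls entirely outside B.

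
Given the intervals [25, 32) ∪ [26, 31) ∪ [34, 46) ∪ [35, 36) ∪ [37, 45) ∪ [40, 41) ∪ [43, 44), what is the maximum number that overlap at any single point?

3

At 40, 3 of the intervals are simultaneously active.
No point has more.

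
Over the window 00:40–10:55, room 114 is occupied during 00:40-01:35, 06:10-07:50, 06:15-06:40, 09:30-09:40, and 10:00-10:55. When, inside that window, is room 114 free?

01:35-06:10, 07:50-09:30, 09:40-10:00

After merging, the occupied span is 00:40-01:35, 06:10-07:50, 09:30-09:40, 10:00-10:55.
Uncovered inside 00:40-10:55: 01:35-06:10, 07:50-09:30, 09:40-10:00.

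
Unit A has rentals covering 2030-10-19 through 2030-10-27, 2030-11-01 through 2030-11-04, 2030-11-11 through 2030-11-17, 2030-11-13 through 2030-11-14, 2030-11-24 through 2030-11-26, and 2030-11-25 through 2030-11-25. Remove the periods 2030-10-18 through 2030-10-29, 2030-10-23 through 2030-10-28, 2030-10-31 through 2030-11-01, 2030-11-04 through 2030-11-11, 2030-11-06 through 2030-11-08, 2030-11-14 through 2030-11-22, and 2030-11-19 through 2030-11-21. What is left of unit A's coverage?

Merge the first list: 2030-10-19 through 2030-10-27, 2030-11-01 through 2030-11-04, 2030-11-11 through 2030-11-17, 2030-11-24 through 2030-11-26.
Merge the second list: 2030-10-18 through 2030-10-29, 2030-10-31 through 2030-11-01, 2030-11-04 through 2030-11-11, 2030-11-14 through 2030-11-22.
2030-10-19 through 2030-10-27: entirely removed.
2030-11-01 through 2030-11-04 \ B = 2030-11-02 through 2030-11-03.
2030-11-11 through 2030-11-17 \ B = 2030-11-12 through 2030-11-13.
2030-11-24 through 2030-11-26: nothing removed.

2030-11-02 through 2030-11-03, 2030-11-12 through 2030-11-13, 2030-11-24 through 2030-11-26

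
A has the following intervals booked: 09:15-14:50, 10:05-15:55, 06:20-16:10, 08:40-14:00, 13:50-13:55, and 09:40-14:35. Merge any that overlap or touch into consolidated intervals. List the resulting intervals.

06:20–16:10

Sort by start: 06:20–16:10, 08:40–14:00, 09:15–14:50, 09:40–14:35, 10:05–15:55, 13:50–13:55.
08:40–14:00 overlaps/touches 06:20–16:10 → extend to 06:20–16:10.
09:15–14:50 overlaps/touches 06:20–16:10 → extend to 06:20–16:10.
09:40–14:35 overlaps/touches 06:20–16:10 → extend to 06:20–16:10.
10:05–15:55 overlaps/touches 06:20–16:10 → extend to 06:20–16:10.
13:50–13:55 overlaps/touches 06:20–16:10 → extend to 06:20–16:10.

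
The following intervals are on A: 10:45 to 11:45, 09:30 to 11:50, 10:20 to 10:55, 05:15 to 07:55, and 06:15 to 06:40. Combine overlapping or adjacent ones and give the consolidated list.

Sort by start: 05:15-07:55, 06:15-06:40, 09:30-11:50, 10:20-10:55, 10:45-11:45.
06:15-06:40 overlaps/touches 05:15-07:55 → extend to 05:15-07:55.
09:30-11:50 is disjoint → start new block.
10:20-10:55 overlaps/touches 09:30-11:50 → extend to 09:30-11:50.
10:45-11:45 overlaps/touches 09:30-11:50 → extend to 09:30-11:50.

05:15-07:55, 09:30-11:50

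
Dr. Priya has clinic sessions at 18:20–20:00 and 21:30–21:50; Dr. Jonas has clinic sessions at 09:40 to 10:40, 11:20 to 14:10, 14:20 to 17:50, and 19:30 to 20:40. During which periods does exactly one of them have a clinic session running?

Only in the first: 18:20–19:30, 21:30–21:50.
Only in the second: 09:40–10:40, 11:20–14:10, 14:20–17:50, 20:00–20:40.
Together these are the periods covered by exactly one.

09:40–10:40, 11:20–14:10, 14:20–17:50, 18:20–19:30, 20:00–20:40, 21:30–21:50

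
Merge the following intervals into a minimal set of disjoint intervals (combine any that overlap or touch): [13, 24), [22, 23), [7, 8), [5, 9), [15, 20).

[5, 9) ∪ [13, 24)

Sort by start: [5, 9), [7, 8), [13, 24), [15, 20), [22, 23).
[7, 8) overlaps/touches [5, 9) → extend to [5, 9).
[13, 24) is disjoint → start new block.
[15, 20) overlaps/touches [13, 24) → extend to [13, 24).
[22, 23) overlaps/touches [13, 24) → extend to [13, 24).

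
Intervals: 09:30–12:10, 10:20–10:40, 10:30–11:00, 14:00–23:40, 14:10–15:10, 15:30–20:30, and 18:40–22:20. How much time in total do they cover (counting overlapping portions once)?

12 h 20 min

Merged: 09:30-12:10, 14:00-23:40.
Lengths: 2 h 40 min + 9 h 40 min = 12 h 20 min.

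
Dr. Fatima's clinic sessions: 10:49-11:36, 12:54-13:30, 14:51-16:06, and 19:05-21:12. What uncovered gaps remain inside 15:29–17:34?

Covered (merged): 10:49-11:36, 12:54-13:30, 14:51-16:06, 19:05-21:12.
Gaps within 15:29-17:34: 16:06-17:34.

16:06-17:34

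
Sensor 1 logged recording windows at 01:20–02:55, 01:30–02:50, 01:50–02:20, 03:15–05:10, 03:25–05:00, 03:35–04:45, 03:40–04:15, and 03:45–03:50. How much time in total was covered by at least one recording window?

3 h 30 min

Merged: 01:20–02:55, 03:15–05:10.
Lengths: 1 h 35 min + 1 h 55 min = 3 h 30 min.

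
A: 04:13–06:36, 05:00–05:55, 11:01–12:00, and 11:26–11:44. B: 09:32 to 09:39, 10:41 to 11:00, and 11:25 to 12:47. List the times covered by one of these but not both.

04:13-06:36, 09:32-09:39, 10:41-11:00, 11:01-11:25, 12:00-12:47

Merge the first list: 04:13-06:36, 11:01-12:00.
A but not B: 04:13-06:36, 11:01-11:25.
B but not A: 09:32-09:39, 10:41-11:00, 12:00-12:47.
Combining gives A △ B.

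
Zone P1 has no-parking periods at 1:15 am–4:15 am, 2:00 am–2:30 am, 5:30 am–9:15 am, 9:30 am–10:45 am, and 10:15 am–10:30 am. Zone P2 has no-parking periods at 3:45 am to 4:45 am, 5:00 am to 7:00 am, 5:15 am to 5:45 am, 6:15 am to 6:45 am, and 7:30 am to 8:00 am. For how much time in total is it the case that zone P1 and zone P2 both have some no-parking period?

A, merged: 1:15 am–4:15 am, 5:30 am–9:15 am, 9:30 am–10:45 am.
B, merged: 3:45 am–4:45 am, 5:00 am–7:00 am, 7:30 am–8:00 am.
A ∩ B = 3:45 am–4:15 am, 5:30 am–7:00 am, 7:30 am–8:00 am.
Total: 30 min + 1 h 30 min + 30 min = 2 h 30 min.

2 h 30 min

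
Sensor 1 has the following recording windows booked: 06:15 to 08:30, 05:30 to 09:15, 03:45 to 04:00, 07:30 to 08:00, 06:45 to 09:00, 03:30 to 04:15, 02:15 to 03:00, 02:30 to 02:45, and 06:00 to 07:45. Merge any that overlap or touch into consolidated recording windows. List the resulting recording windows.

Sort by start: 02:15–03:00, 02:30–02:45, 03:30–04:15, 03:45–04:00, 05:30–09:15, 06:00–07:45, 06:15–08:30, 06:45–09:00, 07:30–08:00.
02:30–02:45 overlaps/touches 02:15–03:00 → extend to 02:15–03:00.
03:30–04:15 is disjoint → start new block.
03:45–04:00 overlaps/touches 03:30–04:15 → extend to 03:30–04:15.
05:30–09:15 is disjoint → start new block.
06:00–07:45 overlaps/touches 05:30–09:15 → extend to 05:30–09:15.
06:15–08:30 overlaps/touches 05:30–09:15 → extend to 05:30–09:15.
06:45–09:00 overlaps/touches 05:30–09:15 → extend to 05:30–09:15.
07:30–08:00 overlaps/touches 05:30–09:15 → extend to 05:30–09:15.

02:15–03:00, 03:30–04:15, 05:30–09:15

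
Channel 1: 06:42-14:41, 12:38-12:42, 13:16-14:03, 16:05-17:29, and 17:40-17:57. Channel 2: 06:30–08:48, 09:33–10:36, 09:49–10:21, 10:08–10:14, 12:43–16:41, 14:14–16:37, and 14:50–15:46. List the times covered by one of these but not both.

A, merged: 06:42-14:41, 16:05-17:29, 17:40-17:57.
B, merged: 06:30-08:48, 09:33-10:36, 12:43-16:41.
Only in the first: 08:48-09:33, 10:36-12:43, 16:41-17:29, 17:40-17:57.
Only in the second: 06:30-06:42, 14:41-16:05.
Together these are the periods covered by exactly one.

06:30-06:42, 08:48-09:33, 10:36-12:43, 14:41-16:05, 16:41-17:29, 17:40-17:57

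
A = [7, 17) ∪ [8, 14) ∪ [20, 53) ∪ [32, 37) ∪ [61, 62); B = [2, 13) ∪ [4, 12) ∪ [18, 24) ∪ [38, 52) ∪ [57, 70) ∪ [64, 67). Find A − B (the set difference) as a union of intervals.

[13, 17) ∪ [24, 38) ∪ [52, 53)

First set merges to [7, 17), [20, 53), [61, 62).
Second set merges to [2, 13), [18, 24), [38, 52), [57, 70).
[7, 17) \ B = [13, 17).
[20, 53) \ B = [24, 38), [52, 53).
[61, 62): entirely removed.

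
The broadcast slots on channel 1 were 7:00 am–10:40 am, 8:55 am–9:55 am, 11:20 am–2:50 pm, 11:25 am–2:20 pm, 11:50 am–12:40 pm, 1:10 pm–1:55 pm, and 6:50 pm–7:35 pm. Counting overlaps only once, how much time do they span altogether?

7 h 55 min

Merged: 7:00 am–10:40 am, 11:20 am–2:50 pm, 6:50 pm–7:35 pm.
Lengths: 3 h 40 min + 3 h 30 min + 45 min = 7 h 55 min.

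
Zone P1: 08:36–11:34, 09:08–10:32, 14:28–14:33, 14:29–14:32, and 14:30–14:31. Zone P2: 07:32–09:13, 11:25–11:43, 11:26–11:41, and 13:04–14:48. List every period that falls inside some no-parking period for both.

First set merges to 08:36-11:34, 14:28-14:33.
Second set merges to 07:32-09:13, 11:25-11:43, 13:04-14:48.
08:36-11:34 ∩ B → 08:36-09:13, 11:25-11:34.
14:28-14:33 ∩ B → 14:28-14:33.

08:36-09:13, 11:25-11:34, 14:28-14:33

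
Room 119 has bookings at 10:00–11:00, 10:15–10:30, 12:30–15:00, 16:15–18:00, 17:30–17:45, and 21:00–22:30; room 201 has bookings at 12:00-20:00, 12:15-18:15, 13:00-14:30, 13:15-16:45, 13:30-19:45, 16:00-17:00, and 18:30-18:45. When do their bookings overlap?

First set merges to 10:00–11:00, 12:30–15:00, 16:15–18:00, 21:00–22:30.
Second set merges to 12:00–20:00.
10:00–11:00 falls entirely outside B.
12:30–15:00 overlaps B on 12:30–15:00.
16:15–18:00 overlaps B on 16:15–18:00.
21:00–22:30 falls entirely outside B.

12:30–15:00, 16:15–18:00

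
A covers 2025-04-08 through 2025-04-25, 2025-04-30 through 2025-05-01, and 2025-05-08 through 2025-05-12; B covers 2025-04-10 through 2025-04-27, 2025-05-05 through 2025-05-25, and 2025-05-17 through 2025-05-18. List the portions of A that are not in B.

2025-04-08 through 2025-04-09, 2025-04-30 through 2025-05-01

B, merged: 2025-04-10 through 2025-04-27, 2025-05-05 through 2025-05-25.
2025-04-08 through 2025-04-25 \ B = 2025-04-08 through 2025-04-09.
2025-04-30 through 2025-05-01: nothing removed.
2025-05-08 through 2025-05-12: entirely removed.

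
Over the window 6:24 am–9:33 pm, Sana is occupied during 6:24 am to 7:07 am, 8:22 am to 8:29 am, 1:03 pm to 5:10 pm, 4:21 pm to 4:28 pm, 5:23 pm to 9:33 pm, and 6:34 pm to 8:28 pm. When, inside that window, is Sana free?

After merging, the occupied span is 6:24 am-7:07 am, 8:22 am-8:29 am, 1:03 pm-5:10 pm, 5:23 pm-9:33 pm.
Uncovered inside 6:24 am-9:33 pm: 7:07 am-8:22 am, 8:29 am-1:03 pm, 5:10 pm-5:23 pm.

7:07 am-8:22 am, 8:29 am-1:03 pm, 5:10 pm-5:23 pm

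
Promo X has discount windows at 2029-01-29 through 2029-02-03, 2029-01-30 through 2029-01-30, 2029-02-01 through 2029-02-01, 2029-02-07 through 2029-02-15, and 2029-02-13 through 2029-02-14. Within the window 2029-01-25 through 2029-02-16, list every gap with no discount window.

2029-01-25 through 2029-01-28, 2029-02-04 through 2029-02-06, 2029-02-16 through 2029-02-16

After merging, the occupied span is 2029-01-29 through 2029-02-03, 2029-02-07 through 2029-02-15.
Gaps within 2029-01-25 through 2029-02-16: 2029-01-25 through 2029-01-28, 2029-02-04 through 2029-02-06, 2029-02-16 through 2029-02-16.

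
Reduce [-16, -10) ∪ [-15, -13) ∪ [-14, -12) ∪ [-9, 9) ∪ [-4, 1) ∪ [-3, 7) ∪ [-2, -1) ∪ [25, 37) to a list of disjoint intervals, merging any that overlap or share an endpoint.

[-16, -10) ∪ [-9, 9) ∪ [25, 37)

[-15, -13) overlaps/touches [-16, -10) → extend to [-16, -10).
[-14, -12) overlaps/touches [-16, -10) → extend to [-16, -10).
[-9, 9) is disjoint → start new block.
[-4, 1) overlaps/touches [-9, 9) → extend to [-9, 9).
[-3, 7) overlaps/touches [-9, 9) → extend to [-9, 9).
[-2, -1) overlaps/touches [-9, 9) → extend to [-9, 9).
[25, 37) is disjoint → start new block.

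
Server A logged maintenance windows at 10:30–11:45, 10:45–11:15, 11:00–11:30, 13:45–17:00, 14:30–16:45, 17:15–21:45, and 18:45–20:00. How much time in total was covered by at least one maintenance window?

9 h

Merged: 10:30–11:45, 13:45–17:00, 17:15–21:45.
Lengths: 1 h 15 min + 3 h 15 min + 4 h 30 min = 9 h.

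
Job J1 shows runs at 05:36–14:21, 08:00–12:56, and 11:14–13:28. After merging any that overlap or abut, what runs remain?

05:36–14:21

08:00–12:56 overlaps/touches 05:36–14:21 → extend to 05:36–14:21.
11:14–13:28 overlaps/touches 05:36–14:21 → extend to 05:36–14:21.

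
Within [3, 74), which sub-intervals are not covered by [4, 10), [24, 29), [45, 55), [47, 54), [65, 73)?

After merging, the occupied span is [4, 10), [24, 29), [45, 55), [65, 73).
Uncovered inside [3, 74): [3, 4), [10, 24), [29, 45), [55, 65), [73, 74).

[3, 4) ∪ [10, 24) ∪ [29, 45) ∪ [55, 65) ∪ [73, 74)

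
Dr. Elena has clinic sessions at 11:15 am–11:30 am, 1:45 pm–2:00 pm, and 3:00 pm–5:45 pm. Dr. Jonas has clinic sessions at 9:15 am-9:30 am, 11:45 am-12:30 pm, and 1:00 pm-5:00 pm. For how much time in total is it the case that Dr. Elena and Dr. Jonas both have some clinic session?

A ∩ B = 1:45 pm–2:00 pm, 3:00 pm–5:00 pm.
Total: 15 min + 2 h = 2 h 15 min.

2 h 15 min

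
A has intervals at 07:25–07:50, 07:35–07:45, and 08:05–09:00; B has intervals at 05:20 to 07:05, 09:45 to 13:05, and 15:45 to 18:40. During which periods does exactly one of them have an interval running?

05:20-07:05, 07:25-07:50, 08:05-09:00, 09:45-13:05, 15:45-18:40

Merge the first list: 07:25-07:50, 08:05-09:00.
A \ B = 07:25-07:50, 08:05-09:00.
B \ A = 05:20-07:05, 09:45-13:05, 15:45-18:40.
Union of the two gives the symmetric difference.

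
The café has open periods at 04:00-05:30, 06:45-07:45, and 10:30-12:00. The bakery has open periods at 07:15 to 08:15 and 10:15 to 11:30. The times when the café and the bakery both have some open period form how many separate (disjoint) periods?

A ∩ B = 07:15–07:45, 10:30–11:30.
That is 2 disjoint pieces.

2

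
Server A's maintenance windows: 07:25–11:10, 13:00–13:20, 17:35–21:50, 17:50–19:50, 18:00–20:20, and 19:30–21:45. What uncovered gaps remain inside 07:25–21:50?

11:10-13:00, 13:20-17:35

The merged coverage is 07:25-11:10, 13:00-13:20, 17:35-21:50.
Uncovered inside 07:25-21:50: 11:10-13:00, 13:20-17:35.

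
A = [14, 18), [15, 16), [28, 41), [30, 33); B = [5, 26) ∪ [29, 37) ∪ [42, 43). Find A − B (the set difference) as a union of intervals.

Merge the first list: [14, 18), [28, 41).
[14, 18): entirely removed.
[28, 41) \ B = [28, 29), [37, 41).

[28, 29) ∪ [37, 41)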